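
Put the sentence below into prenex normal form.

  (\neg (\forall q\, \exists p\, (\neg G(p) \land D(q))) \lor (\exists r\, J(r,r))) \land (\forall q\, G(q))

\exists q\, \forall p\, \exists r\, \forall b\, ((G(p) \lor \neg D(q) \lor J(r,r)) \land G(b))

Push ¬ through the quantifiers and connectives to reach negation normal form:
  ((\exists q\, \forall p\, (G(p) \lor \neg D(q))) \lor (\exists r\, J(r,r))) \land (\forall q\, G(q))
Give each quantifier a distinct variable: q↦b.
  ((\exists q\, \forall p\, (G(p) \lor \neg D(q))) \lor (\exists r\, J(r,r))) \land (\forall b\, G(b))
Extract every quantifier outward, since the variables are now distinct and don't occur free across branches:
  \exists q\, \forall p\, \exists r\, \forall b\, ((G(p) \lor \neg D(q) \lor J(r,r)) \land G(b))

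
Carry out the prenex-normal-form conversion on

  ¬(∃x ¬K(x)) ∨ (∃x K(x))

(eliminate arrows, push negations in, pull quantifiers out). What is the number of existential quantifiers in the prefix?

Drive negations inward (¬∀x A ≡ ∃x ¬A, ¬∃x A ≡ ∀x ¬A, De Morgan for ∧/∨):
  (∀x K(x)) ∨ (∃x K(x))
Rename bound variables to avoid capture: x↦u.
  (∀x K(x)) ∨ (∃u K(u))
Finally move all quantifiers to the prefix:
  ∀x ∃u (K(x) ∨ K(u))
The prefix is ∀x ∃u: 1 universal, 1 existential.

1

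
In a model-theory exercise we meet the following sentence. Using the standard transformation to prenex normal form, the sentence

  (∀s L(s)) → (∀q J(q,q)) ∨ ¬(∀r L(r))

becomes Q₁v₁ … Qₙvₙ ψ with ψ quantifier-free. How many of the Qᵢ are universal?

Rewrite implications/biconditionals: A → B as ¬A ∨ B.
  ¬(∀s L(s)) ∨ (∀q J(q,q)) ∨ ¬(∀r L(r))
Push ¬ through the quantifiers and connectives to reach negation normal form:
  (∃s ¬L(s)) ∨ (∀q J(q,q)) ∨ (∃r ¬L(r))
Extract every quantifier outward, since the variables are now distinct and don't occur free across branches:
  ∃s ∀q ∃r (¬L(s) ∨ J(q,q) ∨ ¬L(r))
The prefix is ∃s ∀q ∃r: 1 universal, 2 existential.

1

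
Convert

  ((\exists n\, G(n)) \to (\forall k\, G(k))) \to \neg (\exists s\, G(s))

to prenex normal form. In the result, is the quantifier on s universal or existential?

Rewrite implications/biconditionals: A → B as ¬A ∨ B.
  \neg (\neg (\exists n\, G(n)) \lor (\forall k\, G(k))) \lor \neg (\exists s\, G(s))
Push ¬ through the quantifiers and connectives to reach negation normal form:
  (\exists n\, G(n)) \land (\exists k\, \neg G(k)) \lor (\forall s\, \neg G(s))
All bound variables are already distinct, so no renaming is needed.
Extract every quantifier outward, since the variables are now distinct and don't occur free across branches:
  \exists n\, \exists k\, \forall s\, (G(n) \land \neg G(k) \lor \neg G(s))
The quantifier \exists s sits under an odd number of negations (counting the antecedent side of each →), so it flips to \forall s.

universal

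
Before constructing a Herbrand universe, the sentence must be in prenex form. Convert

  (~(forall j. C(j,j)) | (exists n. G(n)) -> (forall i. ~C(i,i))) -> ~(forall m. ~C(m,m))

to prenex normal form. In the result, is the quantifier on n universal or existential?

existential

Eliminate → and ↔ using ¬ and ∨.
  ~(~(~(forall j. C(j,j)) | (exists n. G(n))) | (forall i. ~C(i,i))) | ~(forall m. ~C(m,m))
Move each ¬ inward, flipping quantifiers it crosses:
  ((exists j. ~C(j,j)) | (exists n. G(n))) & (exists i. C(i,i)) | (exists m. C(m,m))
All bound variables are already distinct, so no renaming is needed.
Pull the quantifiers to the front (each side's bound variable is not free in the other side):
  exists j. exists n. exists i. exists m. ((~C(j,j) | G(n)) & C(i,i) | C(m,m))
The quantifier exists n sits under an even number of negations (counting the antecedent side of each →), so it remains existential.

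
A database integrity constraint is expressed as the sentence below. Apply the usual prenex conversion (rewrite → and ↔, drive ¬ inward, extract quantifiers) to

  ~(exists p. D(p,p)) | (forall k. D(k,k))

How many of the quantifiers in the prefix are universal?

Drive negations inward (¬∀x A ≡ ∃x ¬A, ¬∃x A ≡ ∀x ¬A, De Morgan for ∧/∨):
  (forall p. ~D(p,p)) | (forall k. D(k,k))
Finally move all quantifiers to the prefix:
  forall p. forall k. (~D(p,p) | D(k,k))
The prefix is forall p forall k: 2 universal, 0 existential.

2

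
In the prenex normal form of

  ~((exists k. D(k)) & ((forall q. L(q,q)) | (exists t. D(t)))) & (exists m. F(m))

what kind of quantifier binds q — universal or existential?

Push ¬ through the quantifiers and connectives to reach negation normal form:
  ((forall k. ~D(k)) | (exists q. ~L(q,q)) & (forall t. ~D(t))) & (exists m. F(m))
Extract every quantifier outward, since the variables are now distinct and don't occur free across branches:
  forall k. exists q. forall t. exists m. ((~D(k) | ~L(q,q) & ~D(t)) & F(m))
The quantifier forall q sits under an odd number of negations, so it flips to exists q.

existential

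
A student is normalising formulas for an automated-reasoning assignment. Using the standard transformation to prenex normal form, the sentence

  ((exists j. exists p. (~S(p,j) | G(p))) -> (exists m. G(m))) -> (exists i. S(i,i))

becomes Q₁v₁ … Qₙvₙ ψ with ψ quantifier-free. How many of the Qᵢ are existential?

Eliminate → and ↔ using ¬ and ∨.
  ~(~(exists j. exists p. (~S(p,j) | G(p))) | (exists m. G(m))) | (exists i. S(i,i))
Move each ¬ inward, flipping quantifiers it crosses:
  (exists j. exists p. (~S(p,j) | G(p))) & (forall m. ~G(m)) | (exists i. S(i,i))
All bound variables are already distinct, so no renaming is needed.
Pull the quantifiers to the front (each side's bound variable is not free in the other side):
  exists j. exists p. forall m. exists i. ((~S(p,j) | G(p)) & ~G(m) | S(i,i))
The prefix is exists j exists p forall m exists i: 1 universal, 3 existential.

3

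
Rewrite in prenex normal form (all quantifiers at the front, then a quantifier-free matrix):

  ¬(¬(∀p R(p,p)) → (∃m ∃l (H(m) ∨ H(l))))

∃p ∀m ∀l (¬R(p,p) ∧ ¬H(m) ∧ ¬H(l))

Rewrite implications/biconditionals: A → B as ¬A ∨ B.
  ¬(¬¬(∀p R(p,p)) ∨ (∃m ∃l (H(m) ∨ H(l))))
Drive negations inward (¬∀x A ≡ ∃x ¬A, ¬∃x A ≡ ∀x ¬A, De Morgan for ∧/∨):
  (∃p ¬R(p,p)) ∧ (∀m ∀l (¬H(m) ∧ ¬H(l)))
All bound variables are already distinct, so no renaming is needed.
Pull the quantifiers to the front (each side's bound variable is not free in the other side):
  ∃p ∀m ∀l (¬R(p,p) ∧ ¬H(m) ∧ ¬H(l))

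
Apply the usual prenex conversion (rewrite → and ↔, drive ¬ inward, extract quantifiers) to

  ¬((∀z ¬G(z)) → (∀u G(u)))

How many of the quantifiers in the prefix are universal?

1

Rewrite implications/biconditionals: A → B as ¬A ∨ B.
  ¬(¬(∀z ¬G(z)) ∨ (∀u G(u)))
Move each ¬ inward, flipping quantifiers it crosses:
  (∀z ¬G(z)) ∧ (∃u ¬G(u))
All bound variables are already distinct, so no renaming is needed.
Extract every quantifier outward, since the variables are now distinct and don't occur free across branches:
  ∀z ∃u (¬G(z) ∧ ¬G(u))
The prefix is ∀z ∃u: 1 universal, 1 existential.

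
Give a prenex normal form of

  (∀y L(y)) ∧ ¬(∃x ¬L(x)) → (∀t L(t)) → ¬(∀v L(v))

∃y ∃x ∃t ∃v (¬L(y) ∨ ¬L(x) ∨ ¬L(t) ∨ ¬L(v))

Eliminate → and ↔ using ¬ and ∨.
  ¬((∀y L(y)) ∧ ¬(∃x ¬L(x))) ∨ ¬(∀t L(t)) ∨ ¬(∀v L(v))
Move each ¬ inward, flipping quantifiers it crosses:
  (∃y ¬L(y)) ∨ (∃x ¬L(x)) ∨ (∃t ¬L(t)) ∨ (∃v ¬L(v))
All bound variables are already distinct, so no renaming is needed.
Pull the quantifiers to the front (each side's bound variable is not free in the other side):
  ∃y ∃x ∃t ∃v (¬L(y) ∨ ¬L(x) ∨ ¬L(t) ∨ ¬L(v))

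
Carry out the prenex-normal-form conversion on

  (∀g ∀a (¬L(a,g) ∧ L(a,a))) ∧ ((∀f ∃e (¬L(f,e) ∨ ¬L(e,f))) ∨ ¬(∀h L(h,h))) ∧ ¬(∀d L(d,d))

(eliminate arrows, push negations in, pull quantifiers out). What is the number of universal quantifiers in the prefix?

3

Push ¬ through the quantifiers and connectives to reach negation normal form:
  (∀g ∀a (¬L(a,g) ∧ L(a,a))) ∧ ((∀f ∃e (¬L(f,e) ∨ ¬L(e,f))) ∨ (∃h ¬L(h,h))) ∧ (∃d ¬L(d,d))
All bound variables are already distinct, so no renaming is needed.
Finally move all quantifiers to the prefix:
  ∀g ∀a ∀f ∃e ∃h ∃d (¬L(a,g) ∧ L(a,a) ∧ (¬L(f,e) ∨ ¬L(e,f) ∨ ¬L(h,h)) ∧ ¬L(d,d))
The prefix is ∀g ∀a ∀f ∃e ∃h ∃d: 3 universal, 3 existential.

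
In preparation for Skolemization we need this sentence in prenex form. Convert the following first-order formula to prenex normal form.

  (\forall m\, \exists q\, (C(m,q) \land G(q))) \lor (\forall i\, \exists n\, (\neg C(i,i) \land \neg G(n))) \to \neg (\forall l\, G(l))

Eliminate → and ↔ using ¬ and ∨.
  \neg ((\forall m\, \exists q\, (C(m,q) \land G(q))) \lor (\forall i\, \exists n\, (\neg C(i,i) \land \neg G(n)))) \lor \neg (\forall l\, G(l))
Push ¬ through the quantifiers and connectives to reach negation normal form:
  (\exists m\, \forall q\, (\neg C(m,q) \lor \neg G(q))) \land (\exists i\, \forall n\, (C(i,i) \lor G(n))) \lor (\exists l\, \neg G(l))
Extract every quantifier outward, since the variables are now distinct and don't occur free across branches:
  \exists m\, \forall q\, \exists i\, \forall n\, \exists l\, ((\neg C(m,q) \lor \neg G(q)) \land (C(i,i) \lor G(n)) \lor \neg G(l))

\exists m\, \forall q\, \exists i\, \forall n\, \exists l\, ((\neg C(m,q) \lor \neg G(q)) \land (C(i,i) \lor G(n)) \lor \neg G(l))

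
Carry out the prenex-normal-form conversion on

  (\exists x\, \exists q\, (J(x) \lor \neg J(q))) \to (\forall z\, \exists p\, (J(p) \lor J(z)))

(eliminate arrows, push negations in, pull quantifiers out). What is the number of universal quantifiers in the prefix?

First replace A → B with ¬A ∨ B.
  \neg (\exists x\, \exists q\, (J(x) \lor \neg J(q))) \lor (\forall z\, \exists p\, (J(p) \lor J(z)))
Push ¬ through the quantifiers and connectives to reach negation normal form:
  (\forall x\, \forall q\, (\neg J(x) \land J(q))) \lor (\forall z\, \exists p\, (J(p) \lor J(z)))
Finally move all quantifiers to the prefix:
  \forall x\, \forall q\, \forall z\, \exists p\, (\neg J(x) \land J(q) \lor J(p) \lor J(z))
The prefix is \forall x \forall q \forall z \exists p: 3 universal, 1 existential.

3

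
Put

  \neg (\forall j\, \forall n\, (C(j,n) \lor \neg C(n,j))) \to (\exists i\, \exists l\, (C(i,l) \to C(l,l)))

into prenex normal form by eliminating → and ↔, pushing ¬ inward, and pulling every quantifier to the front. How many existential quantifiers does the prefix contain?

2

Eliminate → and ↔ using ¬ and ∨.
  \neg \neg (\forall j\, \forall n\, (C(j,n) \lor \neg C(n,j))) \lor (\exists i\, \exists l\, (\neg C(i,l) \lor C(l,l)))
Drive negations inward (¬∀x A ≡ ∃x ¬A, ¬∃x A ≡ ∀x ¬A, De Morgan for ∧/∨):
  (\forall j\, \forall n\, (C(j,n) \lor \neg C(n,j))) \lor (\exists i\, \exists l\, (\neg C(i,l) \lor C(l,l)))
All bound variables are already distinct, so no renaming is needed.
Extract every quantifier outward, since the variables are now distinct and don't occur free across branches:
  \forall j\, \forall n\, \exists i\, \exists l\, (C(j,n) \lor \neg C(n,j) \lor \neg C(i,l) \lor C(l,l))
The prefix is \forall j \forall n \exists i \exists l: 2 universal, 2 existential.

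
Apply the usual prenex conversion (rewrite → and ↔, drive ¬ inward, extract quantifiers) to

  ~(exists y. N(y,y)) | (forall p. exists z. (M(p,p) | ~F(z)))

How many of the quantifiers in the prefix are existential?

Move each ¬ inward, flipping quantifiers it crosses:
  (forall y. ~N(y,y)) | (forall p. exists z. (M(p,p) | ~F(z)))
All bound variables are already distinct, so no renaming is needed.
Finally move all quantifiers to the prefix:
  forall y. forall p. exists z. (~N(y,y) | M(p,p) | ~F(z))
The prefix is forall y forall p exists z: 2 universal, 1 existential.

1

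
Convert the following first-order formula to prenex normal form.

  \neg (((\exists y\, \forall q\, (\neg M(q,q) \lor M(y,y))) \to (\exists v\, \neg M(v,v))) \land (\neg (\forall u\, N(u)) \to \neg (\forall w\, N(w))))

Eliminate → and ↔ using ¬ and ∨.
  \neg ((\neg (\exists y\, \forall q\, (\neg M(q,q) \lor M(y,y))) \lor (\exists v\, \neg M(v,v))) \land (\neg \neg (\forall u\, N(u)) \lor \neg (\forall w\, N(w))))
Push ¬ through the quantifiers and connectives to reach negation normal form:
  (\exists y\, \forall q\, (\neg M(q,q) \lor M(y,y))) \land (\forall v\, M(v,v)) \lor (\exists u\, \neg N(u)) \land (\forall w\, N(w))
All bound variables are already distinct, so no renaming is needed.
Extract every quantifier outward, since the variables are now distinct and don't occur free across branches:
  \exists y\, \forall q\, \forall v\, \exists u\, \forall w\, ((\neg M(q,q) \lor M(y,y)) \land M(v,v) \lor \neg N(u) \land N(w))

\exists y\, \forall q\, \forall v\, \exists u\, \forall w\, ((\neg M(q,q) \lor M(y,y)) \land M(v,v) \lor \neg N(u) \land N(w))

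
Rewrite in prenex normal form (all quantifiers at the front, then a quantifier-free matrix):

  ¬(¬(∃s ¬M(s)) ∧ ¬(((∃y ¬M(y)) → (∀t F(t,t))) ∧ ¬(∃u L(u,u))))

∃s ∀y ∀t ∀u (¬M(s) ∨ (M(y) ∨ F(t,t)) ∧ ¬L(u,u))

First replace A → B with ¬A ∨ B.
  ¬(¬(∃s ¬M(s)) ∧ ¬((¬(∃y ¬M(y)) ∨ (∀t F(t,t))) ∧ ¬(∃u L(u,u))))
Move each ¬ inward, flipping quantifiers it crosses:
  (∃s ¬M(s)) ∨ ((∀y M(y)) ∨ (∀t F(t,t))) ∧ (∀u ¬L(u,u))
Extract every quantifier outward, since the variables are now distinct and don't occur free across branches:
  ∃s ∀y ∀t ∀u (¬M(s) ∨ (M(y) ∨ F(t,t)) ∧ ¬L(u,u))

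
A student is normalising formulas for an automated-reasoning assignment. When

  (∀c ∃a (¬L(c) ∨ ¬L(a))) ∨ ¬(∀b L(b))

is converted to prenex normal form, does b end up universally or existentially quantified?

existential

Move each ¬ inward, flipping quantifiers it crosses:
  (∀c ∃a (¬L(c) ∨ ¬L(a))) ∨ (∃b ¬L(b))
All bound variables are already distinct, so no renaming is needed.
Extract every quantifier outward, since the variables are now distinct and don't occur free across branches:
  ∀c ∃a ∃b (¬L(c) ∨ ¬L(a) ∨ ¬L(b))
The quantifier ∀b sits under an odd number of negations, so it flips to ∃b.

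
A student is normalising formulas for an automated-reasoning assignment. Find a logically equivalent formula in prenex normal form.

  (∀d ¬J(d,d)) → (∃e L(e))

∃d ∃e (J(d,d) ∨ L(e))

Rewrite implications/biconditionals: A → B as ¬A ∨ B.
  ¬(∀d ¬J(d,d)) ∨ (∃e L(e))
Drive negations inward (¬∀x A ≡ ∃x ¬A, ¬∃x A ≡ ∀x ¬A, De Morgan for ∧/∨):
  (∃d J(d,d)) ∨ (∃e L(e))
Extract every quantifier outward, since the variables are now distinct and don't occur free across branches:
  ∃d ∃e (J(d,d) ∨ L(e))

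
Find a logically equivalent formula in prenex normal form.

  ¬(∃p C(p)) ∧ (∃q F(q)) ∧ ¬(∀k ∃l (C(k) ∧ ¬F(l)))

∀p ∃q ∃k ∀l (¬C(p) ∧ F(q) ∧ (¬C(k) ∨ F(l)))

Push ¬ through the quantifiers and connectives to reach negation normal form:
  (∀p ¬C(p)) ∧ (∃q F(q)) ∧ (∃k ∀l (¬C(k) ∨ F(l)))
All bound variables are already distinct, so no renaming is needed.
Extract every quantifier outward, since the variables are now distinct and don't occur free across branches:
  ∀p ∃q ∃k ∀l (¬C(p) ∧ F(q) ∧ (¬C(k) ∨ F(l)))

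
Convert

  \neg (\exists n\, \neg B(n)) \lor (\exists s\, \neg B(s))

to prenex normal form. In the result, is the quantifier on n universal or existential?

Push ¬ through the quantifiers and connectives to reach negation normal form:
  (\forall n\, B(n)) \lor (\exists s\, \neg B(s))
Extract every quantifier outward, since the variables are now distinct and don't occur free across branches:
  \forall n\, \exists s\, (B(n) \lor \neg B(s))
The quantifier \exists n sits under an odd number of negations, so it flips to \forall n.

universal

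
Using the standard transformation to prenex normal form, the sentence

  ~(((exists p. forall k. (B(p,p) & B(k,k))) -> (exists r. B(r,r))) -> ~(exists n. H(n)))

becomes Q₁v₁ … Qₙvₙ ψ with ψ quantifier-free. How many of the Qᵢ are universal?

Rewrite implications/biconditionals: A → B as ¬A ∨ B.
  ~(~(~(exists p. forall k. (B(p,p) & B(k,k))) | (exists r. B(r,r))) | ~(exists n. H(n)))
Push ¬ through the quantifiers and connectives to reach negation normal form:
  ((forall p. exists k. (~B(p,p) | ~B(k,k))) | (exists r. B(r,r))) & (exists n. H(n))
Finally move all quantifiers to the prefix:
  forall p. exists k. exists r. exists n. ((~B(p,p) | ~B(k,k) | B(r,r)) & H(n))
The prefix is forall p exists k exists r exists n: 1 universal, 3 existential.

1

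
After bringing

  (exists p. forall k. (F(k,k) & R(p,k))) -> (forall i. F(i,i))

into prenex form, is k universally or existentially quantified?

existential

Rewrite implications/biconditionals: A → B as ¬A ∨ B.
  ~(exists p. forall k. (F(k,k) & R(p,k))) | (forall i. F(i,i))
Drive negations inward (¬∀x A ≡ ∃x ¬A, ¬∃x A ≡ ∀x ¬A, De Morgan for ∧/∨):
  (forall p. exists k. (~F(k,k) | ~R(p,k))) | (forall i. F(i,i))
All bound variables are already distinct, so no renaming is needed.
Extract every quantifier outward, since the variables are now distinct and don't occur free across branches:
  forall p. exists k. forall i. (~F(k,k) | ~R(p,k) | F(i,i))
The quantifier forall k sits under an odd number of negations (counting the antecedent side of each →), so it flips to exists k.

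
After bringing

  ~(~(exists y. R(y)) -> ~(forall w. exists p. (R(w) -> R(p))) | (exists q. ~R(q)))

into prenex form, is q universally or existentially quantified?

universal

Rewrite implications/biconditionals: A → B as ¬A ∨ B.
  ~(~~(exists y. R(y)) | ~(forall w. exists p. (~R(w) | R(p))) | (exists q. ~R(q)))
Move each ¬ inward, flipping quantifiers it crosses:
  (forall y. ~R(y)) & (forall w. exists p. (~R(w) | R(p))) & (forall q. R(q))
All bound variables are already distinct, so no renaming is needed.
Extract every quantifier outward, since the variables are now distinct and don't occur free across branches:
  forall y. forall w. exists p. forall q. (~R(y) & (~R(w) | R(p)) & R(q))
The quantifier exists q sits under an odd number of negations (counting the antecedent side of each →), so it flips to forall q.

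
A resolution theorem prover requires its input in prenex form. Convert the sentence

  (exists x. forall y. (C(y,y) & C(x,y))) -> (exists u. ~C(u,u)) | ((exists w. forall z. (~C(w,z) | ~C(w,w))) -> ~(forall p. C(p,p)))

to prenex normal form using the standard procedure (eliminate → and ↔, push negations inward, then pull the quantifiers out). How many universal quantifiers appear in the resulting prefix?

First replace A → B with ¬A ∨ B.
  ~(exists x. forall y. (C(y,y) & C(x,y))) | (exists u. ~C(u,u)) | ~(exists w. forall z. (~C(w,z) | ~C(w,w))) | ~(forall p. C(p,p))
Drive negations inward (¬∀x A ≡ ∃x ¬A, ¬∃x A ≡ ∀x ¬A, De Morgan for ∧/∨):
  (forall x. exists y. (~C(y,y) | ~C(x,y))) | (exists u. ~C(u,u)) | (forall w. exists z. (C(w,z) & C(w,w))) | (exists p. ~C(p,p))
All bound variables are already distinct, so no renaming is needed.
Extract every quantifier outward, since the variables are now distinct and don't occur free across branches:
  forall x. exists y. exists u. forall w. exists z. exists p. (~C(y,y) | ~C(x,y) | ~C(u,u) | C(w,z) & C(w,w) | ~C(p,p))
The prefix is forall x exists y exists u forall w exists z exists p: 2 universal, 4 existential.

2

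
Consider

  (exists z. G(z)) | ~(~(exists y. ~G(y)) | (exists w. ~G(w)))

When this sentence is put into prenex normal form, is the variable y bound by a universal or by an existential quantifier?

existential

Drive negations inward (¬∀x A ≡ ∃x ¬A, ¬∃x A ≡ ∀x ¬A, De Morgan for ∧/∨):
  (exists z. G(z)) | (exists y. ~G(y)) & (forall w. G(w))
Pull the quantifiers to the front (each side's bound variable is not free in the other side):
  exists z. exists y. forall w. (G(z) | ~G(y) & G(w))
The quantifier exists y sits under an even number of negations, so it remains existential.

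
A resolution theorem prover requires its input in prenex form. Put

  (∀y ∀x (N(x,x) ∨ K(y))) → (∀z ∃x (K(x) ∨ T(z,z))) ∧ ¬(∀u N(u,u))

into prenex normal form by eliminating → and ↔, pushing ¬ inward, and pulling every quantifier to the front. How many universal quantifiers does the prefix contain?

1

Eliminate → and ↔ using ¬ and ∨.
  ¬(∀y ∀x (N(x,x) ∨ K(y))) ∨ (∀z ∃x (K(x) ∨ T(z,z))) ∧ ¬(∀u N(u,u))
Push ¬ through the quantifiers and connectives to reach negation normal form:
  (∃y ∃x (¬N(x,x) ∧ ¬K(y))) ∨ (∀z ∃x (K(x) ∨ T(z,z))) ∧ (∃u ¬N(u,u))
Rename bound variables to avoid capture: x↦s.
  (∃y ∃x (¬N(x,x) ∧ ¬K(y))) ∨ (∀z ∃s (K(s) ∨ T(z,z))) ∧ (∃u ¬N(u,u))
Pull the quantifiers to the front (each side's bound variable is not free in the other side):
  ∃y ∃x ∀z ∃s ∃u (¬N(x,x) ∧ ¬K(y) ∨ (K(s) ∨ T(z,z)) ∧ ¬N(u,u))
The prefix is ∃y ∃x ∀z ∃s ∃u: 1 universal, 4 existential.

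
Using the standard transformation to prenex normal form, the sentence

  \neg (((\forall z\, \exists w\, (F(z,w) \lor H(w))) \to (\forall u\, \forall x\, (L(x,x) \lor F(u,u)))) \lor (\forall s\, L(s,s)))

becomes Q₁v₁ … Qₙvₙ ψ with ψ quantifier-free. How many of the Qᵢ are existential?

Rewrite implications/biconditionals: A → B as ¬A ∨ B.
  \neg (\neg (\forall z\, \exists w\, (F(z,w) \lor H(w))) \lor (\forall u\, \forall x\, (L(x,x) \lor F(u,u))) \lor (\forall s\, L(s,s)))
Drive negations inward (¬∀x A ≡ ∃x ¬A, ¬∃x A ≡ ∀x ¬A, De Morgan for ∧/∨):
  (\forall z\, \exists w\, (F(z,w) \lor H(w))) \land (\exists u\, \exists x\, (\neg L(x,x) \land \neg F(u,u))) \land (\exists s\, \neg L(s,s))
All bound variables are already distinct, so no renaming is needed.
Pull the quantifiers to the front (each side's bound variable is not free in the other side):
  \forall z\, \exists w\, \exists u\, \exists x\, \exists s\, ((F(z,w) \lor H(w)) \land \neg L(x,x) \land \neg F(u,u) \land \neg L(s,s))
The prefix is \forall z \exists w \exists u \exists x \exists s: 1 universal, 4 existential.

4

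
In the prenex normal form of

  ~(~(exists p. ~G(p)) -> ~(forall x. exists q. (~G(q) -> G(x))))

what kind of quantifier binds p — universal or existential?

Eliminate → and ↔ using ¬ and ∨.
  ~(~~(exists p. ~G(p)) | ~(forall x. exists q. (~~G(q) | G(x))))
Move each ¬ inward, flipping quantifiers it crosses:
  (forall p. G(p)) & (forall x. exists q. (G(q) | G(x)))
All bound variables are already distinct, so no renaming is needed.
Extract every quantifier outward, since the variables are now distinct and don't occur free across branches:
  forall p. forall x. exists q. (G(p) & (G(q) | G(x)))
The quantifier exists p sits under an odd number of negations (counting the antecedent side of each →), so it flips to forall p.

universal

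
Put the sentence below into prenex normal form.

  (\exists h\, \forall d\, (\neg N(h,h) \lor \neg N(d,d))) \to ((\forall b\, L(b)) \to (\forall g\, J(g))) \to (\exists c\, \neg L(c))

Rewrite implications/biconditionals: A → B as ¬A ∨ B.
  \neg (\exists h\, \forall d\, (\neg N(h,h) \lor \neg N(d,d))) \lor \neg (\neg (\forall b\, L(b)) \lor (\forall g\, J(g))) \lor (\exists c\, \neg L(c))
Push ¬ through the quantifiers and connectives to reach negation normal form:
  (\forall h\, \exists d\, (N(h,h) \land N(d,d))) \lor (\forall b\, L(b)) \land (\exists g\, \neg J(g)) \lor (\exists c\, \neg L(c))
All bound variables are already distinct, so no renaming is needed.
Extract every quantifier outward, since the variables are now distinct and don't occur free across branches:
  \forall h\, \exists d\, \forall b\, \exists g\, \exists c\, (N(h,h) \land N(d,d) \lor L(b) \land \neg J(g) \lor \neg L(c))

\forall h\, \exists d\, \forall b\, \exists g\, \exists c\, (N(h,h) \land N(d,d) \lor L(b) \land \neg J(g) \lor \neg L(c))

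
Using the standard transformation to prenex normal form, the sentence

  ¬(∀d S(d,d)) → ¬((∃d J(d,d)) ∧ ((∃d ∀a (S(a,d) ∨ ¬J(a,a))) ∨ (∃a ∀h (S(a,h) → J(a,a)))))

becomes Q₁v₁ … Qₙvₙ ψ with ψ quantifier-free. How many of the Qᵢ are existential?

2

Rewrite implications/biconditionals: A → B as ¬A ∨ B.
  ¬¬(∀d S(d,d)) ∨ ¬((∃d J(d,d)) ∧ ((∃d ∀a (S(a,d) ∨ ¬J(a,a))) ∨ (∃a ∀h (¬S(a,h) ∨ J(a,a)))))
Move each ¬ inward, flipping quantifiers it crosses:
  (∀d S(d,d)) ∨ (∀d ¬J(d,d)) ∨ (∀d ∃a (¬S(a,d) ∧ J(a,a))) ∧ (∀a ∃h (S(a,h) ∧ ¬J(a,a)))
Standardize variables apart so no two quantifiers bind the same name: d↦u, d↦x1, a↦p.
  (∀d S(d,d)) ∨ (∀u ¬J(u,u)) ∨ (∀x1 ∃a (¬S(a,x1) ∧ J(a,a))) ∧ (∀p ∃h (S(p,h) ∧ ¬J(p,p)))
Pull the quantifiers to the front (each side's bound variable is not free in the other side):
  ∀d ∀u ∀x1 ∃a ∀p ∃h (S(d,d) ∨ ¬J(u,u) ∨ ¬S(a,x1) ∧ J(a,a) ∧ S(p,h) ∧ ¬J(p,p))
The prefix is ∀d ∀u ∀x1 ∃a ∀p ∃h: 4 universal, 2 existential.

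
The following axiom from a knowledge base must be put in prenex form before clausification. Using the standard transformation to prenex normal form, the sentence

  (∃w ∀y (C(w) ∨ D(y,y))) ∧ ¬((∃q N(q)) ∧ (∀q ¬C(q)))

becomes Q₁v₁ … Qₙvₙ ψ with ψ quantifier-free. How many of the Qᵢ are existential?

Push ¬ through the quantifiers and connectives to reach negation normal form:
  (∃w ∀y (C(w) ∨ D(y,y))) ∧ ((∀q ¬N(q)) ∨ (∃q C(q)))
Give each quantifier a distinct variable: q↦c.
  (∃w ∀y (C(w) ∨ D(y,y))) ∧ ((∀q ¬N(q)) ∨ (∃c C(c)))
Extract every quantifier outward, since the variables are now distinct and don't occur free across branches:
  ∃w ∀y ∀q ∃c ((C(w) ∨ D(y,y)) ∧ (¬N(q) ∨ C(c)))
The prefix is ∃w ∀y ∀q ∃c: 2 universal, 2 existential.

2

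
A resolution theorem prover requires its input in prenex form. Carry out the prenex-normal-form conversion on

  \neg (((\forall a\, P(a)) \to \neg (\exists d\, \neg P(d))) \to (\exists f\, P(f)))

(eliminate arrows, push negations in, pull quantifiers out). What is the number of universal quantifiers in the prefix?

2

First replace A → B with ¬A ∨ B.
  \neg (\neg (\neg (\forall a\, P(a)) \lor \neg (\exists d\, \neg P(d))) \lor (\exists f\, P(f)))
Push ¬ through the quantifiers and connectives to reach negation normal form:
  ((\exists a\, \neg P(a)) \lor (\forall d\, P(d))) \land (\forall f\, \neg P(f))
Pull the quantifiers to the front (each side's bound variable is not free in the other side):
  \exists a\, \forall d\, \forall f\, ((\neg P(a) \lor P(d)) \land \neg P(f))
The prefix is \exists a \forall d \forall f: 2 universal, 1 existential.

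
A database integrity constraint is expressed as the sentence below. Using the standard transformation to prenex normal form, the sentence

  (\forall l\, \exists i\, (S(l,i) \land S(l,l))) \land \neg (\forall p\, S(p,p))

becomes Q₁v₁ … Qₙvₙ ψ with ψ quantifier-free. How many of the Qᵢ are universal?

1

Drive negations inward (¬∀x A ≡ ∃x ¬A, ¬∃x A ≡ ∀x ¬A, De Morgan for ∧/∨):
  (\forall l\, \exists i\, (S(l,i) \land S(l,l))) \land (\exists p\, \neg S(p,p))
All bound variables are already distinct, so no renaming is needed.
Extract every quantifier outward, since the variables are now distinct and don't occur free across branches:
  \forall l\, \exists i\, \exists p\, (S(l,i) \land S(l,l) \land \neg S(p,p))
The prefix is \forall l \exists i \exists p: 1 universal, 2 existential.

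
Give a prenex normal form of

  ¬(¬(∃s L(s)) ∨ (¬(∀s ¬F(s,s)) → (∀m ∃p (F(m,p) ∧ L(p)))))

Eliminate → and ↔ using ¬ and ∨.
  ¬(¬(∃s L(s)) ∨ ¬¬(∀s ¬F(s,s)) ∨ (∀m ∃p (F(m,p) ∧ L(p))))
Push ¬ through the quantifiers and connectives to reach negation normal form:
  (∃s L(s)) ∧ (∃s F(s,s)) ∧ (∃m ∀p (¬F(m,p) ∨ ¬L(p)))
Standardize variables apart so no two quantifiers bind the same name: s↦w1.
  (∃s L(s)) ∧ (∃w1 F(w1,w1)) ∧ (∃m ∀p (¬F(m,p) ∨ ¬L(p)))
Finally move all quantifiers to the prefix:
  ∃s ∃w1 ∃m ∀p (L(s) ∧ F(w1,w1) ∧ (¬F(m,p) ∨ ¬L(p)))

∃s ∃w1 ∃m ∀p (L(s) ∧ F(w1,w1) ∧ (¬F(m,p) ∨ ¬L(p)))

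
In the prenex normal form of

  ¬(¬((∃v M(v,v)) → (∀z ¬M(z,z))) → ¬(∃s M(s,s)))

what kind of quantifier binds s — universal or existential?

Rewrite implications/biconditionals: A → B as ¬A ∨ B.
  ¬(¬¬(¬(∃v M(v,v)) ∨ (∀z ¬M(z,z))) ∨ ¬(∃s M(s,s)))
Push ¬ through the quantifiers and connectives to reach negation normal form:
  (∃v M(v,v)) ∧ (∃z M(z,z)) ∧ (∃s M(s,s))
Pull the quantifiers to the front (each side's bound variable is not free in the other side):
  ∃v ∃z ∃s (M(v,v) ∧ M(z,z) ∧ M(s,s))
The quantifier ∃s sits under an even number of negations (counting the antecedent side of each →), so it remains existential.

existential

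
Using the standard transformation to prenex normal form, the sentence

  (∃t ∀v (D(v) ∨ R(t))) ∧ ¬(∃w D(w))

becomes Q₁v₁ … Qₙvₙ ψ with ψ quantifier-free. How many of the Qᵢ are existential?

Move each ¬ inward, flipping quantifiers it crosses:
  (∃t ∀v (D(v) ∨ R(t))) ∧ (∀w ¬D(w))
All bound variables are already distinct, so no renaming is needed.
Pull the quantifiers to the front (each side's bound variable is not free in the other side):
  ∃t ∀v ∀w ((D(v) ∨ R(t)) ∧ ¬D(w))
The prefix is ∃t ∀v ∀w: 2 universal, 1 existential.

1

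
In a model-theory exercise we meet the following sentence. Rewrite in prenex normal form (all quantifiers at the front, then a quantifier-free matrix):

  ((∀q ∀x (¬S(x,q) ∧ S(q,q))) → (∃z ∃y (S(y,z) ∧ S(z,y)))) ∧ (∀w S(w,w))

Rewrite implications/biconditionals: A → B as ¬A ∨ B.
  (¬(∀q ∀x (¬S(x,q) ∧ S(q,q))) ∨ (∃z ∃y (S(y,z) ∧ S(z,y)))) ∧ (∀w S(w,w))
Move each ¬ inward, flipping quantifiers it crosses:
  ((∃q ∃x (S(x,q) ∨ ¬S(q,q))) ∨ (∃z ∃y (S(y,z) ∧ S(z,y)))) ∧ (∀w S(w,w))
All bound variables are already distinct, so no renaming is needed.
Extract every quantifier outward, since the variables are now distinct and don't occur free across branches:
  ∃q ∃x ∃z ∃y ∀w ((S(x,q) ∨ ¬S(q,q) ∨ S(y,z) ∧ S(z,y)) ∧ S(w,w))

∃q ∃x ∃z ∃y ∀w ((S(x,q) ∨ ¬S(q,q) ∨ S(y,z) ∧ S(z,y)) ∧ S(w,w))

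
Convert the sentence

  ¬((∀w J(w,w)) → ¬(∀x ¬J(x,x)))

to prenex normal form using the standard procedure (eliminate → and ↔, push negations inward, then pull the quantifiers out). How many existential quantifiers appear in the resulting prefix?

0

First replace A → B with ¬A ∨ B.
  ¬(¬(∀w J(w,w)) ∨ ¬(∀x ¬J(x,x)))
Push ¬ through the quantifiers and connectives to reach negation normal form:
  (∀w J(w,w)) ∧ (∀x ¬J(x,x))
All bound variables are already distinct, so no renaming is needed.
Extract every quantifier outward, since the variables are now distinct and don't occur free across branches:
  ∀w ∀x (J(w,w) ∧ ¬J(x,x))
The prefix is ∀w ∀x: 2 universal, 0 existential.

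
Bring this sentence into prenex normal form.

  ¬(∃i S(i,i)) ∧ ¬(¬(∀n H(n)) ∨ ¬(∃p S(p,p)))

∀i ∀n ∃p (¬S(i,i) ∧ H(n) ∧ S(p,p))

Move each ¬ inward, flipping quantifiers it crosses:
  (∀i ¬S(i,i)) ∧ (∀n H(n)) ∧ (∃p S(p,p))
Finally move all quantifiers to the prefix:
  ∀i ∀n ∃p (¬S(i,i) ∧ H(n) ∧ S(p,p))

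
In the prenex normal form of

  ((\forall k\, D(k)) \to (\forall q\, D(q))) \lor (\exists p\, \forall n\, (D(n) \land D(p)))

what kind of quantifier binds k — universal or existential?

existential

Eliminate → and ↔ using ¬ and ∨.
  \neg (\forall k\, D(k)) \lor (\forall q\, D(q)) \lor (\exists p\, \forall n\, (D(n) \land D(p)))
Drive negations inward (¬∀x A ≡ ∃x ¬A, ¬∃x A ≡ ∀x ¬A, De Morgan for ∧/∨):
  (\exists k\, \neg D(k)) \lor (\forall q\, D(q)) \lor (\exists p\, \forall n\, (D(n) \land D(p)))
Pull the quantifiers to the front (each side's bound variable is not free in the other side):
  \exists k\, \forall q\, \exists p\, \forall n\, (\neg D(k) \lor D(q) \lor D(n) \land D(p))
The quantifier \forall k sits under an odd number of negations (counting the antecedent side of each →), so it flips to \exists k.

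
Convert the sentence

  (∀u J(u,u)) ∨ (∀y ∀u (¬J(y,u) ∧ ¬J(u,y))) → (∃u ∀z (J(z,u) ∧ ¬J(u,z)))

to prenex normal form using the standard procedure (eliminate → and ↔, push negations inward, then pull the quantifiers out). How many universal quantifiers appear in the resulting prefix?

First replace A → B with ¬A ∨ B.
  ¬((∀u J(u,u)) ∨ (∀y ∀u (¬J(y,u) ∧ ¬J(u,y)))) ∨ (∃u ∀z (J(z,u) ∧ ¬J(u,z)))
Push ¬ through the quantifiers and connectives to reach negation normal form:
  (∃u ¬J(u,u)) ∧ (∃y ∃u (J(y,u) ∨ J(u,y))) ∨ (∃u ∀z (J(z,u) ∧ ¬J(u,z)))
Standardize variables apart so no two quantifiers bind the same name: u↦y1, u↦b.
  (∃u ¬J(u,u)) ∧ (∃y ∃y1 (J(y,y1) ∨ J(y1,y))) ∨ (∃b ∀z (J(z,b) ∧ ¬J(b,z)))
Extract every quantifier outward, since the variables are now distinct and don't occur free across branches:
  ∃u ∃y ∃y1 ∃b ∀z (¬J(u,u) ∧ (J(y,y1) ∨ J(y1,y)) ∨ J(z,b) ∧ ¬J(b,z))
The prefix is ∃u ∃y ∃y1 ∃b ∀z: 1 universal, 4 existential.

1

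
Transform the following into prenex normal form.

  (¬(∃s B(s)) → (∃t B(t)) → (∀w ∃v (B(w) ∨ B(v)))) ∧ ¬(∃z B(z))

Rewrite implications/biconditionals: A → B as ¬A ∨ B.
  (¬¬(∃s B(s)) ∨ ¬(∃t B(t)) ∨ (∀w ∃v (B(w) ∨ B(v)))) ∧ ¬(∃z B(z))
Drive negations inward (¬∀x A ≡ ∃x ¬A, ¬∃x A ≡ ∀x ¬A, De Morgan for ∧/∨):
  ((∃s B(s)) ∨ (∀t ¬B(t)) ∨ (∀w ∃v (B(w) ∨ B(v)))) ∧ (∀z ¬B(z))
All bound variables are already distinct, so no renaming is needed.
Extract every quantifier outward, since the variables are now distinct and don't occur free across branches:
  ∃s ∀t ∀w ∃v ∀z ((B(s) ∨ ¬B(t) ∨ B(w) ∨ B(v)) ∧ ¬B(z))

∃s ∀t ∀w ∃v ∀z ((B(s) ∨ ¬B(t) ∨ B(w) ∨ B(v)) ∧ ¬B(z))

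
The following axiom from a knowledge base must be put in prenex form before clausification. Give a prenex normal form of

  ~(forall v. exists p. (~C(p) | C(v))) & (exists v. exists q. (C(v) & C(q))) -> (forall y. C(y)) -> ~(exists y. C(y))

First replace A → B with ¬A ∨ B.
  ~(~(forall v. exists p. (~C(p) | C(v))) & (exists v. exists q. (C(v) & C(q)))) | ~(forall y. C(y)) | ~(exists y. C(y))
Drive negations inward (¬∀x A ≡ ∃x ¬A, ¬∃x A ≡ ∀x ¬A, De Morgan for ∧/∨):
  (forall v. exists p. (~C(p) | C(v))) | (forall v. forall q. (~C(v) | ~C(q))) | (exists y. ~C(y)) | (forall y. ~C(y))
Rename bound variables to avoid capture: v↦a, y↦b.
  (forall v. exists p. (~C(p) | C(v))) | (forall a. forall q. (~C(a) | ~C(q))) | (exists y. ~C(y)) | (forall b. ~C(b))
Finally move all quantifiers to the prefix:
  forall v. exists p. forall a. forall q. exists y. forall b. (~C(p) | C(v) | ~C(a) | ~C(q) | ~C(y) | ~C(b))

forall v. exists p. forall a. forall q. exists y. forall b. (~C(p) | C(v) | ~C(a) | ~C(q) | ~C(y) | ~C(b))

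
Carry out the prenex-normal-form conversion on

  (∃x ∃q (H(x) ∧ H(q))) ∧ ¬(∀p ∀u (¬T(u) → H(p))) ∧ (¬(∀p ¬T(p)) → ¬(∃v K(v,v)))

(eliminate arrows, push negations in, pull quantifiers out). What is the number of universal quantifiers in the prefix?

2

Rewrite implications/biconditionals: A → B as ¬A ∨ B.
  (∃x ∃q (H(x) ∧ H(q))) ∧ ¬(∀p ∀u (¬¬T(u) ∨ H(p))) ∧ (¬¬(∀p ¬T(p)) ∨ ¬(∃v K(v,v)))
Push ¬ through the quantifiers and connectives to reach negation normal form:
  (∃x ∃q (H(x) ∧ H(q))) ∧ (∃p ∃u (¬T(u) ∧ ¬H(p))) ∧ ((∀p ¬T(p)) ∨ (∀v ¬K(v,v)))
Rename bound variables to avoid capture: p↦y.
  (∃x ∃q (H(x) ∧ H(q))) ∧ (∃p ∃u (¬T(u) ∧ ¬H(p))) ∧ ((∀y ¬T(y)) ∨ (∀v ¬K(v,v)))
Extract every quantifier outward, since the variables are now distinct and don't occur free across branches:
  ∃x ∃q ∃p ∃u ∀y ∀v (H(x) ∧ H(q) ∧ ¬T(u) ∧ ¬H(p) ∧ (¬T(y) ∨ ¬K(v,v)))
The prefix is ∃x ∃q ∃p ∃u ∀y ∀v: 2 universal, 4 existential.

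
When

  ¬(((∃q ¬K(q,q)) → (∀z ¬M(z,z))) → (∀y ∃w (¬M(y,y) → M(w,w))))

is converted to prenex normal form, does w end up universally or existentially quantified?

universal

Rewrite implications/biconditionals: A → B as ¬A ∨ B.
  ¬(¬(¬(∃q ¬K(q,q)) ∨ (∀z ¬M(z,z))) ∨ (∀y ∃w (¬¬M(y,y) ∨ M(w,w))))
Move each ¬ inward, flipping quantifiers it crosses:
  ((∀q K(q,q)) ∨ (∀z ¬M(z,z))) ∧ (∃y ∀w (¬M(y,y) ∧ ¬M(w,w)))
Extract every quantifier outward, since the variables are now distinct and don't occur free across branches:
  ∀q ∀z ∃y ∀w ((K(q,q) ∨ ¬M(z,z)) ∧ ¬M(y,y) ∧ ¬M(w,w))
The quantifier ∃w sits under an odd number of negations (counting the antecedent side of each →), so it flips to ∀w.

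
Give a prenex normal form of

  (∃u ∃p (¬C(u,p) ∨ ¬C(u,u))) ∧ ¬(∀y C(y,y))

Move each ¬ inward, flipping quantifiers it crosses:
  (∃u ∃p (¬C(u,p) ∨ ¬C(u,u))) ∧ (∃y ¬C(y,y))
Finally move all quantifiers to the prefix:
  ∃u ∃p ∃y ((¬C(u,p) ∨ ¬C(u,u)) ∧ ¬C(y,y))

∃u ∃p ∃y ((¬C(u,p) ∨ ¬C(u,u)) ∧ ¬C(y,y))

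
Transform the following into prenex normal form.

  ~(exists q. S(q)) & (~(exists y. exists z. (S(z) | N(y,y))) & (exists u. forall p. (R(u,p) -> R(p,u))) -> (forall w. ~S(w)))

Eliminate → and ↔ using ¬ and ∨.
  ~(exists q. S(q)) & (~(~(exists y. exists z. (S(z) | N(y,y))) & (exists u. forall p. (~R(u,p) | R(p,u)))) | (forall w. ~S(w)))
Move each ¬ inward, flipping quantifiers it crosses:
  (forall q. ~S(q)) & ((exists y. exists z. (S(z) | N(y,y))) | (forall u. exists p. (R(u,p) & ~R(p,u))) | (forall w. ~S(w)))
Extract every quantifier outward, since the variables are now distinct and don't occur free across branches:
  forall q. exists y. exists z. forall u. exists p. forall w. (~S(q) & (S(z) | N(y,y) | R(u,p) & ~R(p,u) | ~S(w)))

forall q. exists y. exists z. forall u. exists p. forall w. (~S(q) & (S(z) | N(y,y) | R(u,p) & ~R(p,u) | ~S(w)))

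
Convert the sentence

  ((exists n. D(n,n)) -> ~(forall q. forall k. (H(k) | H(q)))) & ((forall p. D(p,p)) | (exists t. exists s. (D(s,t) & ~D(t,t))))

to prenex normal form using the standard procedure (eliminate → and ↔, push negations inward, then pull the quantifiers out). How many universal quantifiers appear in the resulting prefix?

Eliminate → and ↔ using ¬ and ∨.
  (~(exists n. D(n,n)) | ~(forall q. forall k. (H(k) | H(q)))) & ((forall p. D(p,p)) | (exists t. exists s. (D(s,t) & ~D(t,t))))
Drive negations inward (¬∀x A ≡ ∃x ¬A, ¬∃x A ≡ ∀x ¬A, De Morgan for ∧/∨):
  ((forall n. ~D(n,n)) | (exists q. exists k. (~H(k) & ~H(q)))) & ((forall p. D(p,p)) | (exists t. exists s. (D(s,t) & ~D(t,t))))
Pull the quantifiers to the front (each side's bound variable is not free in the other side):
  forall n. exists q. exists k. forall p. exists t. exists s. ((~D(n,n) | ~H(k) & ~H(q)) & (D(p,p) | D(s,t) & ~D(t,t)))
The prefix is forall n exists q exists k forall p exists t exists s: 2 universal, 4 existential.

2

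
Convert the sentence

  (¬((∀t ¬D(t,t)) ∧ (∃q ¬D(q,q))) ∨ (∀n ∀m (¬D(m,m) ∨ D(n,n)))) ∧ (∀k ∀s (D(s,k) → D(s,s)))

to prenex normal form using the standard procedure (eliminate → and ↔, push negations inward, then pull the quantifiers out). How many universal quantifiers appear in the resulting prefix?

Rewrite implications/biconditionals: A → B as ¬A ∨ B.
  (¬((∀t ¬D(t,t)) ∧ (∃q ¬D(q,q))) ∨ (∀n ∀m (¬D(m,m) ∨ D(n,n)))) ∧ (∀k ∀s (¬D(s,k) ∨ D(s,s)))
Drive negations inward (¬∀x A ≡ ∃x ¬A, ¬∃x A ≡ ∀x ¬A, De Morgan for ∧/∨):
  ((∃t D(t,t)) ∨ (∀q D(q,q)) ∨ (∀n ∀m (¬D(m,m) ∨ D(n,n)))) ∧ (∀k ∀s (¬D(s,k) ∨ D(s,s)))
Finally move all quantifiers to the prefix:
  ∃t ∀q ∀n ∀m ∀k ∀s ((D(t,t) ∨ D(q,q) ∨ ¬D(m,m) ∨ D(n,n)) ∧ (¬D(s,k) ∨ D(s,s)))
The prefix is ∃t ∀q ∀n ∀m ∀k ∀s: 5 universal, 1 existential.

5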